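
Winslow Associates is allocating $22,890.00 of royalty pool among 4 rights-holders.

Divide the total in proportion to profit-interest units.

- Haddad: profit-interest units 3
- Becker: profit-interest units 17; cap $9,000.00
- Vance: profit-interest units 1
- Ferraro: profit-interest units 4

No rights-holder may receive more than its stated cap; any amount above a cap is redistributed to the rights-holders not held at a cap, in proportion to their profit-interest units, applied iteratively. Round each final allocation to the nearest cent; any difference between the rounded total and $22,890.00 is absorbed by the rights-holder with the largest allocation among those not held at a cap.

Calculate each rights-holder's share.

Total profit-interest units = 25.
Proportional shares (ignoring caps): Haddad 2,746.8000; Becker 15,565.2000; Vance 915.6000; Ferraro 3,662.4000.
Cap binds for Becker ($9,000.00); balance $13,890.00 reallocated over remaining profit-interest units 8.
Shares after redistribution: Haddad 5,208.7500 → $5,208.75; Vance 1,736.2500 → $1,736.25; Ferraro 6,945.0000 → $6,945.00.

Haddad: $5,208.75 | Becker: $9,000.00 | Vance: $1,736.25 | Ferraro: $6,945.00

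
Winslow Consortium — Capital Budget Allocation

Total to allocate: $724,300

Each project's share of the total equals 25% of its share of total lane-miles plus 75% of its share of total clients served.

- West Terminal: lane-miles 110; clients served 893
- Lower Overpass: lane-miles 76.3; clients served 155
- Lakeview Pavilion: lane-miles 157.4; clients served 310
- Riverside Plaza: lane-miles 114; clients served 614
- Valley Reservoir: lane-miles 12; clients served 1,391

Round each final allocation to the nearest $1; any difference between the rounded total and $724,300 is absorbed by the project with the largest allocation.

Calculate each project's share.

West Terminal: $186,653 · Lower Overpass: $54,452 · Lakeview Pavilion: $110,754 · Riverside Plaza: $143,128 · Valley Reservoir: $229,313

Totals — lane-miles 469.7, clients served 3,363.
Composite weights (25% lane-miles + 75% clients served): West Terminal 0.2577; Lower Overpass 0.0752; Lakeview Pavilion 0.1529; Riverside Plaza 0.1976; Valley Reservoir 0.3166.
Pro-rata amounts: West Terminal 186,652.51; Lower Overpass 54,451.70; Lakeview Pavilion 110,753.86; Riverside Plaza 143,127.72; Valley Reservoir 229,314.21.
After rounding ($1): West Terminal $186,653; Lower Overpass $54,452; Lakeview Pavilion $110,754; Riverside Plaza $143,128; Valley Reservoir $229,314. Sum = $724,301.
Difference $724,300 − $724,301 = −$1 applied to largest allocation (Valley Reservoir): Valley Reservoir becomes $229,313.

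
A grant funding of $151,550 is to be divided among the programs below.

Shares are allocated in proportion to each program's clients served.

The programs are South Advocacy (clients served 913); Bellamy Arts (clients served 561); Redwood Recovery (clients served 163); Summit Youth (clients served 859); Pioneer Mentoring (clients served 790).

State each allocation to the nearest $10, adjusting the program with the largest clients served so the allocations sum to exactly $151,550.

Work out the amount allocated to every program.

Total clients served = 913 + 561 + 163 + 859 + 790 = 3,286.
Proportional shares: South Advocacy 42,107.47; Bellamy Arts 25,873.27; Redwood Recovery 7,517.54; Summit Youth 39,617.00; Pioneer Mentoring 36,434.72.
At nearest $10: South Advocacy $42,110; Bellamy Arts $25,870; Redwood Recovery $7,520; Summit Youth $39,620; Pioneer Mentoring $36,430. Sum = $151,550.
Sum already equals the total — no adjustment.

South Advocacy: $42,110 · Bellamy Arts: $25,870 · Redwood Recovery: $7,520 · Summit Youth: $39,620 · Pioneer Mentoring: $36,430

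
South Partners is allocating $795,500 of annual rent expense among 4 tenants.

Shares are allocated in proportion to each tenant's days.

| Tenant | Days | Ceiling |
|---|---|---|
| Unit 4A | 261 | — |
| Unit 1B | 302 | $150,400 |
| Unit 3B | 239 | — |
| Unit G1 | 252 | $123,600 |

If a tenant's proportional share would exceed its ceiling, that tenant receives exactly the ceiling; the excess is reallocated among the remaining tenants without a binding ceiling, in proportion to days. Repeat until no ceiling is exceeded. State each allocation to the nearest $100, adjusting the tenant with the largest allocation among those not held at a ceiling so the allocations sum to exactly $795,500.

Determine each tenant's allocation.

Combined days = 1,054.
Proportional shares (ignoring caps): Unit 4A 196,988.14; Unit 1B 227,932.64; Unit 3B 180,383.78; Unit G1 190,195.45.
Capped: Unit 1B ($150,400), Unit G1 ($123,600); remaining pool $521,500 reallocated over remaining days 500.
Remaining shares: Unit 4A 272,223.00 → $272,200; Unit 3B 249,277.00 → $249,300.

Unit 4A: $272,200 | Unit 1B: $150,400 | Unit 3B: $249,300 | Unit G1: $123,600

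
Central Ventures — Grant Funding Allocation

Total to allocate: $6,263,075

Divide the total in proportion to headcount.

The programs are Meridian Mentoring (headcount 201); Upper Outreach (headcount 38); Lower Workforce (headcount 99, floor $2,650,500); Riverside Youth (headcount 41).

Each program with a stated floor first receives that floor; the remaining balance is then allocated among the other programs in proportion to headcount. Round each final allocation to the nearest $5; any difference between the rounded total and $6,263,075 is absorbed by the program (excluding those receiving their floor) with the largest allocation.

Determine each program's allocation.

Guaranteed amounts: Lower Workforce $2,650,500. Balance $3,612,575.
Balance split over remaining headcount 280: Meridian Mentoring 2,593,312.77 → $2,593,315; Upper Outreach 490,278.04 → $490,280; Riverside Youth 528,984.20 → $528,985.
Rounding difference −$5 applied to Meridian Mentoring → $2,593,310.

Meridian Mentoring: $2,593,310 | Upper Outreach: $490,280 | Lower Workforce: $2,650,500 | Riverside Youth: $528,985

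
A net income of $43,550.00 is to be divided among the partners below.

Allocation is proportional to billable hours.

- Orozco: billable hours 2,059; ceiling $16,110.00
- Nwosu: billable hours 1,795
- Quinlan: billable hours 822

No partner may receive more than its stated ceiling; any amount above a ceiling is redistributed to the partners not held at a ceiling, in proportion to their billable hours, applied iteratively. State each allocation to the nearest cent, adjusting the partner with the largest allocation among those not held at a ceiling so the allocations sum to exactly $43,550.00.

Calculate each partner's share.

Orozco: $16,110.00 | Nwosu: $18,821.09 | Quinlan: $8,618.91

Sum of billable hours: 4,676.
Proportional shares (ignoring caps): Orozco 19,176.5291; Nwosu 16,717.7609; Quinlan 7,655.7100.
Cap binds for Orozco ($16,110.00); balance $27,440.00 reallocated over remaining billable hours 2,617.
Redistributed shares: Nwosu 18,821.0929 → $18,821.09; Quinlan 8,618.9071 → $8,618.91.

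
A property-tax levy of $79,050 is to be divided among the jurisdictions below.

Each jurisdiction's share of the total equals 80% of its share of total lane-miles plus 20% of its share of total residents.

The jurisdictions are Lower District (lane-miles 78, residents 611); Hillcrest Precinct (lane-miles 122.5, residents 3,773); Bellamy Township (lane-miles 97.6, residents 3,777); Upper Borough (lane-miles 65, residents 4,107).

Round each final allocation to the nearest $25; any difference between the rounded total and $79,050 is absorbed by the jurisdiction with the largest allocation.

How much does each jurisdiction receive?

Lane-miles total 363.1; residents total 12,268.
Combined weights (80% lane-miles + 20% residents): Lower District 0.1818; Hillcrest Precinct 0.3314; Bellamy Township 0.2766; Upper Borough 0.2102.
Unrounded shares: Lower District 14,372.42; Hillcrest Precinct 26,197.78; Bellamy Township 21,866.18; Upper Borough 16,613.62.
Rounded to nearest $25: Lower District $14,375; Hillcrest Precinct $26,200; Bellamy Township $21,875; Upper Borough $16,625. Sum = $79,075.
Difference $79,050 − $79,075 = −$25 applied to largest allocation (Hillcrest Precinct): Hillcrest Precinct becomes $26,175.

Lower District: $14,375; Hillcrest Precinct: $26,175; Bellamy Township: $21,875; Upper Borough: $16,625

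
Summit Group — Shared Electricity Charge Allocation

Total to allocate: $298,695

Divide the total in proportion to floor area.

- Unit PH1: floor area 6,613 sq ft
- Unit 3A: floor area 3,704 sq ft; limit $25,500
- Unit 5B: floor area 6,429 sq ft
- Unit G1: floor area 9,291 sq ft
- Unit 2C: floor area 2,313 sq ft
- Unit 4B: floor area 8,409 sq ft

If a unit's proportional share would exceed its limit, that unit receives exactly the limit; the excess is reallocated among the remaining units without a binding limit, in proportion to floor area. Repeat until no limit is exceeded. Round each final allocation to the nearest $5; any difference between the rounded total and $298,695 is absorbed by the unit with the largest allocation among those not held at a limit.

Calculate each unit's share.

Combined floor area = 36,759.
Unconstrained shares: Unit PH1 53,735.68; Unit 3A 30,097.83; Unit 5B 52,240.54; Unit G1 75,496.48; Unit 2C 18,794.89; Unit 4B 68,329.56.
Held at cap: Unit 3A ($25,500); remaining pool $273,195 reallocated over remaining floor area 33,055.
Remaining shares: Unit PH1 54,655.53 → $54,655; Unit 5B 53,134.80 → $53,135; Unit G1 76,788.83 → $76,790; Unit 2C 19,116.62 → $19,115; Unit 4B 69,499.22 → $69,500.

Unit PH1: $54,655; Unit 3A: $25,500; Unit 5B: $53,135; Unit G1: $76,790; Unit 2C: $19,115; Unit 4B: $69,500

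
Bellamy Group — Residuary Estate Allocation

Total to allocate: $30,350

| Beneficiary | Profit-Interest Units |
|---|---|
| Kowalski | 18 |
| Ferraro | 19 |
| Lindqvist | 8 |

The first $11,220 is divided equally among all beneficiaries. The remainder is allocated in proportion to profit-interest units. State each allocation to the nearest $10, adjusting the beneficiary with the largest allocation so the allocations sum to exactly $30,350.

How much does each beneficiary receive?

$11,220 shared equally gives $3,740 per beneficiary.
Remainder $19,130 by profit-interest units (total 45): Kowalski 7,652.00 → $7,650; Ferraro 8,077.11 → $8,080; Lindqvist 3,400.89 → $3,400.
Totals: Kowalski $3,740 + $7,650 = $11,390; Ferraro $3,740 + $8,080 = $11,820; Lindqvist $3,740 + $3,400 = $7,140.

Kowalski: $11,390; Ferraro: $11,820; Lindqvist: $7,140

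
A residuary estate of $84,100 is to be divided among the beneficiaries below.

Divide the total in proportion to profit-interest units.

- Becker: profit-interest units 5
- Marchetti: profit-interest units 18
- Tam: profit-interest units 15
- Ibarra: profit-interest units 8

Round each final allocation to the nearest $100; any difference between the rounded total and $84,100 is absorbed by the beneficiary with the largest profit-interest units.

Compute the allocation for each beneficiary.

Becker: $9,100 · Marchetti: $33,000 · Tam: $27,400 · Ibarra: $14,600

Profit-interest units total: 46.
Pro-rata amounts: Becker 5/46 × $84,100 = 9,141.30; Marchetti 18/46 × $84,100 = 32,908.70; Tam 15/46 × $84,100 = 27,423.91; Ibarra 8/46 × $84,100 = 14,626.09.
After rounding ($100): Becker $9,100; Marchetti $32,900; Tam $27,400; Ibarra $14,600. Sum = $84,000.
Difference $84,100 − $84,000 = +$100 applied to largest profit-interest units (Marchetti): Marchetti becomes $33,000.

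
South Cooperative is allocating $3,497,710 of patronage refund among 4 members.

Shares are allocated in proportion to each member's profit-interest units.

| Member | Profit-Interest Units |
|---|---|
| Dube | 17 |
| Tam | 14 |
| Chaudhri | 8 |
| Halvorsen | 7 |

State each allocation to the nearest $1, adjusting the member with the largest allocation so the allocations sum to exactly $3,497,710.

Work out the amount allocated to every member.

Dube: $1,292,633; Tam: $1,064,520; Chaudhri: $608,297; Halvorsen: $532,260

Profit-interest units total: 46.
Unrounded shares: Dube 17/46 × $3,497,710 = 1,292,631.96; Tam 14/46 × $3,497,710 = 1,064,520.43; Chaudhri 8/46 × $3,497,710 = 608,297.39; Halvorsen 7/46 × $3,497,710 = 532,260.22.
Rounded to nearest $1: Dube $1,292,632; Tam $1,064,520; Chaudhri $608,297; Halvorsen $532,260. Sum = $3,497,709.
Difference $3,497,710 − $3,497,709 = +$1 applied to largest allocation (Dube): Dube becomes $1,292,633.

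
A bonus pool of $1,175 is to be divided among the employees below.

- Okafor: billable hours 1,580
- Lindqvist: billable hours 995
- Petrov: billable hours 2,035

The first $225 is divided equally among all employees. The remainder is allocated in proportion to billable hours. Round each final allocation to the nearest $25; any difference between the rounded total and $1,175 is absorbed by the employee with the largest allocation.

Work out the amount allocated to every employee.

Okafor: $400 · Lindqvist: $275 · Petrov: $500

First tranche $225 split equally: $75 each.
Remainder $950 by billable hours (total 4,610): Okafor 325.60 → $325; Lindqvist 205.04 → $200; Petrov 419.36 → $425.
Totals: Okafor $75 + $325 = $400; Lindqvist $75 + $200 = $275; Petrov $75 + $425 = $500.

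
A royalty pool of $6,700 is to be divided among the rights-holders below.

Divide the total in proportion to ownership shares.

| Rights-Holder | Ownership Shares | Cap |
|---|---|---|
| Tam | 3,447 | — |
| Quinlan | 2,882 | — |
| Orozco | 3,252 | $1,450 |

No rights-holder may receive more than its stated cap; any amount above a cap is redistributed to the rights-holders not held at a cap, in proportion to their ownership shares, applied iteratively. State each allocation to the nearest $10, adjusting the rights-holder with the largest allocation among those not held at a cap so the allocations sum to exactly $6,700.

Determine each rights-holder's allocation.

Tam: $2,860 · Quinlan: $2,390 · Orozco: $1,450

Ownership shares total: 9,581.
Pro-rata shares before constraints: Tam 2,410.49; Quinlan 2,015.38; Orozco 2,274.13.
Capped: Orozco ($1,450); balance $5,250 reallocated over remaining ownership shares 6,329.
Remaining shares: Tam 2,859.34 → $2,860; Quinlan 2,390.66 → $2,390.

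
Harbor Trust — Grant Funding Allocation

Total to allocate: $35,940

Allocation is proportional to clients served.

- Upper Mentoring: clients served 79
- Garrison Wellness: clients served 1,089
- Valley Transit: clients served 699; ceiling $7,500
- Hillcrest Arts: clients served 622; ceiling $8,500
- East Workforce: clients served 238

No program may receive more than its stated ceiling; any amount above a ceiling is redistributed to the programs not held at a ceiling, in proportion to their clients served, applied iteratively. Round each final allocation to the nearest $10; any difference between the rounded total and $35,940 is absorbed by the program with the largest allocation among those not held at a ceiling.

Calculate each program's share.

Combined clients served = 2,727.
Pro-rata shares before constraints: Upper Mentoring 1,041.17; Garrison Wellness 14,352.28; Valley Transit 9,212.34; Hillcrest Arts 8,197.54; East Workforce 3,136.68.
Capped: Valley Transit ($7,500); remaining pool $28,440 reallocated over remaining clients served 2,028.
Capped: Hillcrest Arts ($8,500); remaining pool $19,940 reallocated over remaining clients served 1,406.
Remaining shares: Upper Mentoring 1,120.38 → $1,120; Garrison Wellness 15,444.28 → $15,440; East Workforce 3,375.33 → $3,380.

Upper Mentoring: $1,120 · Garrison Wellness: $15,440 · Valley Transit: $7,500 · Hillcrest Arts: $8,500 · East Workforce: $3,380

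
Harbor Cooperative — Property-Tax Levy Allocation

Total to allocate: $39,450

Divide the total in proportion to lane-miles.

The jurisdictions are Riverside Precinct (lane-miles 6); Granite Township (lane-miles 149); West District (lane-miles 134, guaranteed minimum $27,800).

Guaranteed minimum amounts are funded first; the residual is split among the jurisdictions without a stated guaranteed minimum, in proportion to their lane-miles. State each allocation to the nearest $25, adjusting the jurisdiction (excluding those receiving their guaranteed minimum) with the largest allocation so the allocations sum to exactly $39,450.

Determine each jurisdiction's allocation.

Riverside Precinct: $450 | Granite Township: $11,200 | West District: $27,800

Guaranteed amounts: West District $27,800. Remaining pool $11,650.
Remaining pool split over remaining lane-miles 155: Riverside Precinct 450.97 → $450; Granite Township 11,199.03 → $11,200.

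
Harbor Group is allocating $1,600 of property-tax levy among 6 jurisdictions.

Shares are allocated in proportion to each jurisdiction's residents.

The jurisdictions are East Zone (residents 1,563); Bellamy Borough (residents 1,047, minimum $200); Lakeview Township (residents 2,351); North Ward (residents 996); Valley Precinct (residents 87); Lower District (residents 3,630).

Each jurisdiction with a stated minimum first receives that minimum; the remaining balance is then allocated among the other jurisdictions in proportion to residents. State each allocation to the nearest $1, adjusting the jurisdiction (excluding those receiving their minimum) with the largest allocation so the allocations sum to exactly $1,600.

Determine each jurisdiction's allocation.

East Zone: $254; Bellamy Borough: $200; Lakeview Township: $382; North Ward: $162; Valley Precinct: $14; Lower District: $588

Fund the minimums — Bellamy Borough $200. Balance $1,400.
Balance split over remaining residents 8,627: East Zone 253.65 → $254; Lakeview Township 381.52 → $382; North Ward 161.63 → $162; Valley Precinct 14.12 → $14; Lower District 589.08 → $589.
Rounding difference −$1 applied to Lower District → $588.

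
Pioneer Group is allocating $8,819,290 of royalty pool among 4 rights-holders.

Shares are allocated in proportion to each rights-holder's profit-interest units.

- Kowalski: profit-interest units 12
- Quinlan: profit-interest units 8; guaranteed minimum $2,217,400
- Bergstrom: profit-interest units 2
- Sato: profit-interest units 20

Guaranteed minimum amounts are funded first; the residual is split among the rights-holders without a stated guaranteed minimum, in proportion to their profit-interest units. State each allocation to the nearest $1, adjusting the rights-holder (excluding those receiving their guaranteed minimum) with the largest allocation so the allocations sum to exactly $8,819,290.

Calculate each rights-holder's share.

Kowalski: $2,330,079; Quinlan: $2,217,400; Bergstrom: $388,346; Sato: $3,883,465

Minimums first: Quinlan $2,217,400. Residual $6,601,890.
Residual split over remaining profit-interest units 34: Kowalski 2,330,078.82 → $2,330,079; Bergstrom 388,346.47 → $388,346; Sato 3,883,464.71 → $3,883,465.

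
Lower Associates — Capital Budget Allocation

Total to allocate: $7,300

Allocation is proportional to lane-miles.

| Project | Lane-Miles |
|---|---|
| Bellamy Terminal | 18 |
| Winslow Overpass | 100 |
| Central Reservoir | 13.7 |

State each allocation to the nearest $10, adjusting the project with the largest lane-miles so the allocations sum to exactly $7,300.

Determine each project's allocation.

Combined lane-miles = 18 + 100 + 13.7 = 131.7.
Proportional shares: Bellamy Terminal 997.72; Winslow Overpass 5,542.90; Central Reservoir 759.38.
At nearest $10: Bellamy Terminal $1,000; Winslow Overpass $5,540; Central Reservoir $760. Sum = $7,300.
No rounding difference to absorb.

Bellamy Terminal: $1,000; Winslow Overpass: $5,540; Central Reservoir: $760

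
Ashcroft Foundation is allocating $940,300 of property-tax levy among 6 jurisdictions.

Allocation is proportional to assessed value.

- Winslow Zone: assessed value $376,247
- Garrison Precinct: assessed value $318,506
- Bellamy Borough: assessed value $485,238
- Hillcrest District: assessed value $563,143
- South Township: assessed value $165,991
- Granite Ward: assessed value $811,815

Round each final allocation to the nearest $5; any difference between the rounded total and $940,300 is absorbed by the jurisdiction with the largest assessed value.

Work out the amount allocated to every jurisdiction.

Winslow Zone: $130,025; Garrison Precinct: $110,070; Bellamy Borough: $167,690; Hillcrest District: $194,610; South Township: $57,365; Granite Ward: $280,540

Sum of assessed value: 376,247 + 318,506 + 485,238 + 563,143 + 165,991 + 811,815 = 2,720,940.
Pro-rata amounts: Winslow Zone 130,023.10; Garrison Precinct 110,069.02; Bellamy Borough 167,688.11; Hillcrest District 194,610.45; South Township 57,363.02; Granite Ward 280,546.30.
At nearest $5: Winslow Zone $130,025; Garrison Precinct $110,070; Bellamy Borough $167,690; Hillcrest District $194,610; South Township $57,365; Granite Ward $280,545. Sum = $940,305.
Difference $940,300 − $940,305 = −$5 applied to largest assessed value (Granite Ward): Granite Ward becomes $280,540.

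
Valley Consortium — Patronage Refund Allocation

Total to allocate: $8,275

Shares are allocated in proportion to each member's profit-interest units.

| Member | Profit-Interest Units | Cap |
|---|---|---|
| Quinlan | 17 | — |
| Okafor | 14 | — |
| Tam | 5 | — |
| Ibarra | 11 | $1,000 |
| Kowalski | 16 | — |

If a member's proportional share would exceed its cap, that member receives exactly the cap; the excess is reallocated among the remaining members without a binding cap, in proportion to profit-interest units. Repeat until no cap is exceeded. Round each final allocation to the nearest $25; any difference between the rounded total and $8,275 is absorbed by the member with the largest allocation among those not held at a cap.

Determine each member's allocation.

Combined profit-interest units = 63.
Pro-rata shares before constraints: Quinlan 2,232.94; Okafor 1,838.89; Tam 656.75; Ibarra 1,444.84; Kowalski 2,101.59.
Cap binds for Ibarra ($1,000); balance $7,275 reallocated over remaining profit-interest units 52.
Remaining shares: Quinlan 2,378.37 → $2,375; Okafor 1,958.65 → $1,950; Tam 699.52 → $700; Kowalski 2,238.46 → $2,250.

Quinlan: $2,375 | Okafor: $1,950 | Tam: $700 | Ibarra: $1,000 | Kowalski: $2,250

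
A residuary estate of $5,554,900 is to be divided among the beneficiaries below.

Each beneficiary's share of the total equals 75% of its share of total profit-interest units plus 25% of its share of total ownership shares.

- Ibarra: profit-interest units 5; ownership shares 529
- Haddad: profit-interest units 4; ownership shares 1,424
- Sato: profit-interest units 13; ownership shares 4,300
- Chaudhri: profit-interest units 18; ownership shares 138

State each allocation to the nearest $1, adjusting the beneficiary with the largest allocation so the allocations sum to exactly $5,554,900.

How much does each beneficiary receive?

Profit-interest units total 40; ownership shares total 6,391.
Composite weights (75% profit-interest units + 25% ownership shares): Ibarra 0.1144; Haddad 0.1307; Sato 0.4120; Chaudhri 0.3429.
Unrounded shares: Ibarra 635,720.32; Haddad 726,043.94; Sato 2,288,370.43; Chaudhri 1,904,765.30.
Rounded to nearest $1: Ibarra $635,720; Haddad $726,044; Sato $2,288,370; Chaudhri $1,904,765. Sum = $5,554,899.
Difference $5,554,900 − $5,554,899 = +$1 applied to largest allocation (Sato): Sato becomes $2,288,371.

Ibarra: $635,720 | Haddad: $726,044 | Sato: $2,288,371 | Chaudhri: $1,904,765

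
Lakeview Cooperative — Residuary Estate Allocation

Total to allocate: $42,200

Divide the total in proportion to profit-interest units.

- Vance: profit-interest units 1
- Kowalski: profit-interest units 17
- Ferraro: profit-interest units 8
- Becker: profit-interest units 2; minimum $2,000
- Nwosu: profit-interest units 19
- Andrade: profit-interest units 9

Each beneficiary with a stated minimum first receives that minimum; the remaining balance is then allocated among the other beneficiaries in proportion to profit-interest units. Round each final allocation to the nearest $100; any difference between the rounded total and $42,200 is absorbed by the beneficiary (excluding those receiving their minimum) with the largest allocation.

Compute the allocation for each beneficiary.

Vance: $700 | Kowalski: $12,700 | Ferraro: $6,000 | Becker: $2,000 | Nwosu: $14,100 | Andrade: $6,700

Minimums first: Becker $2,000. Residual $40,200.
Residual split over remaining profit-interest units 54: Vance 744.44 → $700; Kowalski 12,655.56 → $12,700; Ferraro 5,955.56 → $6,000; Nwosu 14,144.44 → $14,100; Andrade 6,700.00 → $6,700.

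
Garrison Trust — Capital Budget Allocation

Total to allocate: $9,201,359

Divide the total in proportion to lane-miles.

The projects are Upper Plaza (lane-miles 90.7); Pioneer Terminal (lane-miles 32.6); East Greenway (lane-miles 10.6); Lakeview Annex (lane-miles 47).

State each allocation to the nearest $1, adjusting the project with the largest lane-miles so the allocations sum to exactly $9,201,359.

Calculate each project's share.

Upper Plaza: $4,613,396 · Pioneer Terminal: $1,658,177 · East Greenway: $539,162 · Lakeview Annex: $2,390,624

Sum of lane-miles: 90.7 + 32.6 + 10.6 + 47 = 180.9.
Pro-rata amounts: Upper Plaza 4,613,395.58; Pioneer Terminal 1,658,177.46; East Greenway 539,162.00; Lakeview Annex 2,390,623.95.
After rounding ($1): Upper Plaza $4,613,396; Pioneer Terminal $1,658,177; East Greenway $539,162; Lakeview Annex $2,390,624. Sum = $9,201,359.
Sum already equals the total — no adjustment.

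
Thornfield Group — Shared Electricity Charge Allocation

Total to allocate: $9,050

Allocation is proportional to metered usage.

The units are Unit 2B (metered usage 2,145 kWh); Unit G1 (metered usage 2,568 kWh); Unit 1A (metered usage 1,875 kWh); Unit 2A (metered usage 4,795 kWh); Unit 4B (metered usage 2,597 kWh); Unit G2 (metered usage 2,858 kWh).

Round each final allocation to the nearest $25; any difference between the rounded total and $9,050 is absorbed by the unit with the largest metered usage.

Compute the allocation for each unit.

Total metered usage = 16,838.
Pro-rata amounts: Unit 2B 2,145/16,838 × $9,050 = 1,152.88; Unit G1 2,568/16,838 × $9,050 = 1,380.24; Unit 1A 1,875/16,838 × $9,050 = 1,007.77; Unit 2A 4,795/16,838 × $9,050 = 2,577.19; Unit 4B 2,597/16,838 × $9,050 = 1,395.82; Unit G2 2,858/16,838 × $9,050 = 1,536.10.
At nearest $25: Unit 2B $1,150; Unit G1 $1,375; Unit 1A $1,000; Unit 2A $2,575; Unit 4B $1,400; Unit G2 $1,525. Sum = $9,025.
Difference $9,050 − $9,025 = +$25 applied to largest metered usage (Unit 2A): Unit 2A becomes $2,600.

Unit 2B: $1,150 | Unit G1: $1,375 | Unit 1A: $1,000 | Unit 2A: $2,600 | Unit 4B: $1,400 | Unit G2: $1,525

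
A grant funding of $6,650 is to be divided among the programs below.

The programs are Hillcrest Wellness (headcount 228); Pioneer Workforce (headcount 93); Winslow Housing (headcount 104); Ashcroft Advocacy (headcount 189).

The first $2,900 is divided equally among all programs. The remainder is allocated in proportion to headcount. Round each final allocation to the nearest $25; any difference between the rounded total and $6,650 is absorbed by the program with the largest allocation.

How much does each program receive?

Hillcrest Wellness: $2,125; Pioneer Workforce: $1,300; Winslow Housing: $1,350; Ashcroft Advocacy: $1,875

$2,900 shared equally gives $725 per program.
Remainder $3,750 by headcount (total 614): Hillcrest Wellness 1,392.51 → $1,400; Pioneer Workforce 568.00 → $575; Winslow Housing 635.18 → $625; Ashcroft Advocacy 1,154.32 → $1,150.
Totals: Hillcrest Wellness $725 + $1,400 = $2,125; Pioneer Workforce $725 + $575 = $1,300; Winslow Housing $725 + $625 = $1,350; Ashcroft Advocacy $725 + $1,150 = $1,875.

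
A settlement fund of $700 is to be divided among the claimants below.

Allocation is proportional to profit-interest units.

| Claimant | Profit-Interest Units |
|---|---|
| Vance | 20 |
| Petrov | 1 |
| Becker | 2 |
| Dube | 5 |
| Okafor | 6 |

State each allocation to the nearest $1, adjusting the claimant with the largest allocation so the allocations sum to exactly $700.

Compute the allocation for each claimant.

Total profit-interest units = 34.
Unrounded shares: Vance 20/34 × $700 = 411.76; Petrov 1/34 × $700 = 20.59; Becker 2/34 × $700 = 41.18; Dube 5/34 × $700 = 102.94; Okafor 6/34 × $700 = 123.53.
At nearest $1: Vance $412; Petrov $21; Becker $41; Dube $103; Okafor $124. Sum = $701.
Difference $700 − $701 = −$1 applied to largest allocation (Vance): Vance becomes $411.

Vance: $411 · Petrov: $21 · Becker: $41 · Dube: $103 · Okafor: $124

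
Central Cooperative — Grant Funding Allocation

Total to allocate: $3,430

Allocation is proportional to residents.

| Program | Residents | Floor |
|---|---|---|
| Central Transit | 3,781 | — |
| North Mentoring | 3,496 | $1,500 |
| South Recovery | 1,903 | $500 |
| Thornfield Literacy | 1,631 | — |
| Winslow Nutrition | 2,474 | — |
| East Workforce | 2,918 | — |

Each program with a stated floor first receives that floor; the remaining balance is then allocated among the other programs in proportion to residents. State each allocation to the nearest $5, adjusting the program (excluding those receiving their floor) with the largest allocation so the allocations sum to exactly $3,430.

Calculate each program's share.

Fund the minimums — North Mentoring $1,500; South Recovery $500. Remaining pool $1,430.
Remaining pool split over remaining residents 10,804: Central Transit 500.45 → $500; Thornfield Literacy 215.88 → $215; Winslow Nutrition 327.45 → $325; East Workforce 386.22 → $385.
Rounding difference +$5 applied to Central Transit → $505.

Central Transit: $505; North Mentoring: $1,500; South Recovery: $500; Thornfield Literacy: $215; Winslow Nutrition: $325; East Workforce: $385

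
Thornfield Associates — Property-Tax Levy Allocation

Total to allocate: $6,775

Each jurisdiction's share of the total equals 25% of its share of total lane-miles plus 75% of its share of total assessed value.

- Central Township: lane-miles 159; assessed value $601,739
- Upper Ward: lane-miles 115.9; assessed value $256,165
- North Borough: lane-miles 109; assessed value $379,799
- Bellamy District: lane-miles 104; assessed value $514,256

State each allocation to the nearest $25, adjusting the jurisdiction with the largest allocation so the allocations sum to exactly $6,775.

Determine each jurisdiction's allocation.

Central Township: $2,300 · Upper Ward: $1,150 · North Borough: $1,475 · Bellamy District: $1,850

Lane-miles total 487.9; assessed value total 1,751,959.
Composite weights (25% lane-miles + 75% assessed value): Central Township 0.3391; Upper Ward 0.1690; North Borough 0.2184; Bellamy District 0.2734.
Raw shares: Central Township 2,297.21; Upper Ward 1,145.31; North Borough 1,479.94; Bellamy District 1,852.55.
Rounded to nearest $25: Central Township $2,300; Upper Ward $1,150; North Borough $1,475; Bellamy District $1,850. Sum = $6,775.
No rounding difference to absorb.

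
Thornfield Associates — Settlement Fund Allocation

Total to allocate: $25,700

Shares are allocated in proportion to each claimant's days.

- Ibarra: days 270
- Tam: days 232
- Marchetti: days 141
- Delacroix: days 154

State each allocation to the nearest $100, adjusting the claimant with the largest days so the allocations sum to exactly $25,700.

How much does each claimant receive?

Ibarra: $8,700 | Tam: $7,500 | Marchetti: $4,500 | Delacroix: $5,000

Sum of days: 270 + 232 + 141 + 154 = 797.
Raw shares: Ibarra 8,706.40; Tam 7,481.05; Marchetti 4,546.68; Delacroix 4,965.87.
After rounding ($100): Ibarra $8,700; Tam $7,500; Marchetti $4,500; Delacroix $5,000. Sum = $25,700.
Sum already equals the total — no adjustment.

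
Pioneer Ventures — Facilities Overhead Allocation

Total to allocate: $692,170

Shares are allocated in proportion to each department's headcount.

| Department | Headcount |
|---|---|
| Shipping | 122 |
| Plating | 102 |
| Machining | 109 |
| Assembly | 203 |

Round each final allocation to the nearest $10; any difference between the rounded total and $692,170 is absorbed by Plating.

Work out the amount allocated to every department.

Shipping: $157,550 | Plating: $131,710 | Machining: $140,760 | Assembly: $262,150

Headcount total: 536.
Unrounded shares: Shipping 122/536 × $692,170 = 157,546.16; Plating 102/536 × $692,170 = 131,718.92; Machining 109/536 × $692,170 = 140,758.45; Assembly 203/536 × $692,170 = 262,146.47.
After rounding ($10): Shipping $157,550; Plating $131,720; Machining $140,760; Assembly $262,150. Sum = $692,180.
Difference $692,170 − $692,180 = −$10 applied to Plating: Plating becomes $131,710.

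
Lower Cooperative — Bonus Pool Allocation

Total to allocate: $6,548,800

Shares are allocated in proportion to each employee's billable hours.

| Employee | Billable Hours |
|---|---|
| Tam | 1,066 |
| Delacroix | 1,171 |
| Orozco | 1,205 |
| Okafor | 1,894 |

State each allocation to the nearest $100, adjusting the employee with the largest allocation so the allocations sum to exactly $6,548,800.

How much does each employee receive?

Tam: $1,308,300 · Delacroix: $1,437,200 · Orozco: $1,478,900 · Okafor: $2,324,400

Combined billable hours = 5,336.
Unrounded shares: Tam 1,066/5,336 × $6,548,800 = 1,308,287.26; Delacroix 1,171/5,336 × $6,548,800 = 1,437,152.32; Orozco 1,205/5,336 × $6,548,800 = 1,478,880.06; Okafor 1,894/5,336 × $6,548,800 = 2,324,480.36.
Rounded to nearest $100: Tam $1,308,300; Delacroix $1,437,200; Orozco $1,478,900; Okafor $2,324,500. Sum = $6,548,900.
Difference $6,548,800 − $6,548,900 = −$100 applied to largest allocation (Okafor): Okafor becomes $2,324,400.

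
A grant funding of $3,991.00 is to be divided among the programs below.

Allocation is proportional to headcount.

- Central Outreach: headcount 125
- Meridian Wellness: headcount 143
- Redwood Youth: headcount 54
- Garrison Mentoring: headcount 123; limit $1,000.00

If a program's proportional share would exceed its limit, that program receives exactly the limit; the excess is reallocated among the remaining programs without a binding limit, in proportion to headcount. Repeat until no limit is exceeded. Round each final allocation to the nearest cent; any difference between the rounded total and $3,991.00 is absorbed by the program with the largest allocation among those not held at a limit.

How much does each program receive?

Sum of headcount: 445.
Pro-rata shares before constraints: Central Outreach 1,121.0674; Meridian Wellness 1,282.5011; Redwood Youth 484.3011; Garrison Mentoring 1,103.1303.
Held at cap: Garrison Mentoring ($1,000.00); residual $2,991.00 reallocated over remaining headcount 322.
Remaining shares: Central Outreach 1,161.1025 → $1,161.10; Meridian Wellness 1,328.3012 → $1,328.30; Redwood Youth 501.5963 → $501.60.

Central Outreach: $1,161.10 · Meridian Wellness: $1,328.30 · Redwood Youth: $501.60 · Garrison Mentoring: $1,000.00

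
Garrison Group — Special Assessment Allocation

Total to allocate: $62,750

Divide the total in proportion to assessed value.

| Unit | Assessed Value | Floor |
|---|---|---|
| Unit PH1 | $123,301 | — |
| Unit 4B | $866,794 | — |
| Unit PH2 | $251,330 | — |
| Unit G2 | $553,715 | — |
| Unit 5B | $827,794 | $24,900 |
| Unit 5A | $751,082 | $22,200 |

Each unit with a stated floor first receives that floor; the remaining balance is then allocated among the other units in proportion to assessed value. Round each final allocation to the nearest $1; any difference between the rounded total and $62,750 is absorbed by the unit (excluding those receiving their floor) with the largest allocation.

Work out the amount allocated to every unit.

Fund the minimums — Unit 5B $24,900; Unit 5A $22,200. Balance $15,650.
Balance split over remaining assessed value 1,795,140: Unit PH1 1,074.94 → $1,075; Unit 4B 7,556.70 → $7,557; Unit PH2 2,191.09 → $2,191; Unit G2 4,827.28 → $4,827.

Unit PH1: $1,075 | Unit 4B: $7,557 | Unit PH2: $2,191 | Unit G2: $4,827 | Unit 5B: $24,900 | Unit 5A: $22,200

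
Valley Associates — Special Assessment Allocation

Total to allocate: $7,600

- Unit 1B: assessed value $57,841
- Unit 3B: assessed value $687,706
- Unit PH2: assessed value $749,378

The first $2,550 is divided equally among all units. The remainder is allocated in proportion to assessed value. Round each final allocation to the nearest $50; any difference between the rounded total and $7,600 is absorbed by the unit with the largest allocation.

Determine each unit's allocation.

Unit 1B: $1,050; Unit 3B: $3,150; Unit PH2: $3,400

First tranche $2,550 split equally: $850 each.
Remainder $5,050 by assessed value (total 1,494,925): Unit 1B 195.39 → $200; Unit 3B 2,323.14 → $2,300; Unit PH2 2,531.47 → $2,550.
Totals: Unit 1B $850 + $200 = $1,050; Unit 3B $850 + $2,300 = $3,150; Unit PH2 $850 + $2,550 = $3,400.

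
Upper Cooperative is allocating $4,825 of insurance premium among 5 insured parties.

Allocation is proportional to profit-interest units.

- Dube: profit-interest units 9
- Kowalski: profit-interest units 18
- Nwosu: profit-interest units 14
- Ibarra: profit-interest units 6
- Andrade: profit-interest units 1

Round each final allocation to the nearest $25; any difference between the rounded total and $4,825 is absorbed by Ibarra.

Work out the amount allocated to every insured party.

Total profit-interest units = 48.
Pro-rata amounts: Dube 9/48 × $4,825 = 904.69; Kowalski 18/48 × $4,825 = 1,809.38; Nwosu 14/48 × $4,825 = 1,407.29; Ibarra 6/48 × $4,825 = 603.12; Andrade 1/48 × $4,825 = 100.52.
At nearest $25: Dube $900; Kowalski $1,800; Nwosu $1,400; Ibarra $600; Andrade $100. Sum = $4,800.
Difference $4,825 − $4,800 = +$25 applied to Ibarra: Ibarra becomes $625.

Dube: $900; Kowalski: $1,800; Nwosu: $1,400; Ibarra: $625; Andrade: $100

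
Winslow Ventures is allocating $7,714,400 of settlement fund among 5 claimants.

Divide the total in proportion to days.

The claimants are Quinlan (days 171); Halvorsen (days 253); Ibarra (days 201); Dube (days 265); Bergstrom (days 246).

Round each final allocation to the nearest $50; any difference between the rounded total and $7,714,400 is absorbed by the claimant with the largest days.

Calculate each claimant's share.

Quinlan: $1,161,250 | Halvorsen: $1,718,100 | Ibarra: $1,364,950 | Dube: $1,799,550 | Bergstrom: $1,670,550

Days total: 171 + 253 + 201 + 265 + 246 = 1,136.
Proportional shares: Quinlan 1,161,234.51; Halvorsen 1,718,083.80; Ibarra 1,364,959.86; Dube 1,799,573.94; Bergstrom 1,670,547.89.
After rounding ($50): Quinlan $1,161,250; Halvorsen $1,718,100; Ibarra $1,364,950; Dube $1,799,550; Bergstrom $1,670,550. Sum = $7,714,400.
Rounded total matches; no reconciliation needed.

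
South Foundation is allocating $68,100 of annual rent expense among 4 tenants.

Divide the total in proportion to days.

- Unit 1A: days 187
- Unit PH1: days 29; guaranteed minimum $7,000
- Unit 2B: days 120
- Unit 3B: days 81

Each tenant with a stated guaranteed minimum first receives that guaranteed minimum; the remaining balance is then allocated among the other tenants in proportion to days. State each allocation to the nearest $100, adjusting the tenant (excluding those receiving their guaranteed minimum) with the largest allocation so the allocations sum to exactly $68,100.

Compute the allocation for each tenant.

Unit 1A: $29,400 · Unit PH1: $7,000 · Unit 2B: $18,900 · Unit 3B: $12,800

Fund the minimums — Unit PH1 $7,000. Remaining pool $61,100.
Remaining pool split over remaining days 388: Unit 1A 29,447.68 → $29,400; Unit 2B 18,896.91 → $18,900; Unit 3B 12,755.41 → $12,800.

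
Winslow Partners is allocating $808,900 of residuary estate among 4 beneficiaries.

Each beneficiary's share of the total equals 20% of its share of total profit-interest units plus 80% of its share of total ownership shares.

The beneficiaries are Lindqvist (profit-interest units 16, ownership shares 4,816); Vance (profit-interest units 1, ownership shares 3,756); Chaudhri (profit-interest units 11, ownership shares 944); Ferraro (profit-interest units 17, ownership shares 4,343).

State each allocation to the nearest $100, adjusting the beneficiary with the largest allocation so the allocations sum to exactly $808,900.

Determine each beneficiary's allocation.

Lindqvist: $282,400 · Vance: $179,000 · Chaudhri: $83,600 · Ferraro: $263,900

Totals — profit-interest units 45, ownership shares 13,859.
Combined weights (20% profit-interest units + 80% ownership shares): Lindqvist 0.3491; Vance 0.2213; Chaudhri 0.1034; Ferraro 0.3263.
Pro-rata amounts: Lindqvist 282,395.86; Vance 178,974.48; Chaudhri 83,624.53; Ferraro 263,905.12.
Rounded to nearest $100: Lindqvist $282,400; Vance $179,000; Chaudhri $83,600; Ferraro $263,900. Sum = $808,900.
Rounded total matches; no reconciliation needed.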